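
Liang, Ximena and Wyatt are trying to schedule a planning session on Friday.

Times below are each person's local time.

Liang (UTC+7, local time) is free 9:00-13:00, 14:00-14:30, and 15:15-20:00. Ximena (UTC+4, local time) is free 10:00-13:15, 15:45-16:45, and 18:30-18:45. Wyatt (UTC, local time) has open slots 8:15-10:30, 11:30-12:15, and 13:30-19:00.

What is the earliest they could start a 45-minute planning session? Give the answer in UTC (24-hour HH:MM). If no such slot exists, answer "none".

Liang → UTC: 02:00–06:00, 07:00–07:30, 08:15–13:00.
Ximena → UTC: 06:00–09:15, 11:45–12:45, 14:30–14:45.
Wyatt → UTC: 08:15–10:30, 11:30–12:15, 13:30–19:00.
Liang ∩ Ximena: 07:00–07:30, 08:15–09:15, 11:45–12:45.
Liang ∩ Ximena ∩ Wyatt: 08:15–09:15, 11:45–12:15.
Windows ≥ 45 min: 08:15–09:15.
Earliest such window starts at 08:15.

08:15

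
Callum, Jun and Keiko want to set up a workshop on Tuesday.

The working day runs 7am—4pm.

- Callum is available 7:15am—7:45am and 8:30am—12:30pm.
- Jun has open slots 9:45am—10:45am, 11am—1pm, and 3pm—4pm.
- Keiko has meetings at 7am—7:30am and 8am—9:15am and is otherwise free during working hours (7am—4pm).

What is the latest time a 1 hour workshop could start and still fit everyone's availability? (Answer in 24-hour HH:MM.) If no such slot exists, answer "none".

11:30

Keiko free within 07:00–16:00: 07:30–08:00, 09:15–16:00.
Callum ∩ Jun: 09:45–10:45, 11:00–12:30.
Callum ∩ Jun ∩ Keiko: 09:45–10:45, 11:00–12:30.
Windows ≥ 60 min: 09:45–10:45, 11:00–12:30.
Latest start in the last window 11:00–12:30 is 12:30 − 60 min = 11:30.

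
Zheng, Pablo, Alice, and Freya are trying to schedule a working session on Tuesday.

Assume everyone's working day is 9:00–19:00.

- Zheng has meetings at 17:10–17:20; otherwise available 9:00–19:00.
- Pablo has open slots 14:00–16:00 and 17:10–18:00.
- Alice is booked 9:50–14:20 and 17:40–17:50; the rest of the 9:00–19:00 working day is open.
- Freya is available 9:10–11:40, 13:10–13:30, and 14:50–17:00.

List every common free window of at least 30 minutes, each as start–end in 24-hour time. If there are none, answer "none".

14:50–16:00

Zheng free within 09:00–19:00: 09:00–17:10, 17:20–19:00.
Alice free within 09:00–19:00: 09:00–09:50, 14:20–17:40, 17:50–19:00.
Zheng ∩ Pablo: 14:00–16:00, 17:20–18:00.
Zheng ∩ Pablo ∩ Alice: 14:20–16:00, 17:20–17:40, 17:50–18:00.
Zheng ∩ Pablo ∩ Alice ∩ Freya: 14:50–16:00.
Windows ≥ 30 min: 14:50–16:00.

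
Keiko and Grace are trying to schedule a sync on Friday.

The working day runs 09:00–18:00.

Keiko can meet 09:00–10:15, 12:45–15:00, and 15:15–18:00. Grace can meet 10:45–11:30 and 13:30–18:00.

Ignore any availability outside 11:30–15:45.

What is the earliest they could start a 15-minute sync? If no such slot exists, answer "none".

Keiko ∩ Grace: 13:30–15:00, 15:15–18:00.
Restricted to 11:30–15:45: 13:30–15:00, 15:15–15:45.
Windows ≥ 15 min: 13:30–15:00, 15:15–15:45.
Earliest such window starts at 13:30.

13:30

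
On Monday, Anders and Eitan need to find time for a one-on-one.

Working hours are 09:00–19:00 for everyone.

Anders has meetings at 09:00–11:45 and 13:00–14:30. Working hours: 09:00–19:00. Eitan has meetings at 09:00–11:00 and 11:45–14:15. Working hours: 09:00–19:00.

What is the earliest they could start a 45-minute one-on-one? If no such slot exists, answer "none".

Anders free within 09:00–19:00: 11:45–13:00, 14:30–19:00.
Eitan free within 09:00–19:00: 11:00–11:45, 14:15–19:00.
Anders ∩ Eitan: 14:30–19:00.
Windows ≥ 45 min: 14:30–19:00.
Earliest such window starts at 14:30.

14:30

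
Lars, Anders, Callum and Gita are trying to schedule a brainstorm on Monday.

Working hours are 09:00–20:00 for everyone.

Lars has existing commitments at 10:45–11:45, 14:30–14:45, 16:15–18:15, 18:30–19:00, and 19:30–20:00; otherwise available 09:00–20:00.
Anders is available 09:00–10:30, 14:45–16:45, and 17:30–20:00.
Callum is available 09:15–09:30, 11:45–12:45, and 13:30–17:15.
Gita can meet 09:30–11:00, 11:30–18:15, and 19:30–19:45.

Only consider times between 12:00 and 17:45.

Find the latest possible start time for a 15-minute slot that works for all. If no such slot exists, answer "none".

Lars free within 09:00–20:00: 09:00–10:45, 11:45–14:30, 14:45–16:15, 18:15–18:30, 19:00–19:30.
Lars ∩ Anders: 09:00–10:30, 14:45–16:15, 18:15–18:30, 19:00–19:30.
Lars ∩ Anders ∩ Callum: 09:15–09:30, 14:45–16:15.
Lars ∩ Anders ∩ Callum ∩ Gita: 14:45–16:15.
Restricted to 12:00–17:45: 14:45–16:15.
Windows ≥ 15 min: 14:45–16:15.
Latest start in the last window 14:45–16:15 is 16:15 − 15 min = 16:00.

16:00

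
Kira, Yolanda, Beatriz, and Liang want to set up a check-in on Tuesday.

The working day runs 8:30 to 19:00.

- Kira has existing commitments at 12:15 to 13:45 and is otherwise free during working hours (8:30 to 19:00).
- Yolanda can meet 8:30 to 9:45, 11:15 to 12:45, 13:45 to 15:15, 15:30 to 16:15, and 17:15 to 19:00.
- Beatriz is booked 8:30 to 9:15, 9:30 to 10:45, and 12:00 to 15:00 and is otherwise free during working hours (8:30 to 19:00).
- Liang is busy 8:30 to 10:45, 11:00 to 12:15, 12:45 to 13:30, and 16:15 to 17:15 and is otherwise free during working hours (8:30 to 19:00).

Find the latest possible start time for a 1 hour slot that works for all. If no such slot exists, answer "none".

Kira free within 08:30–19:00: 08:30–12:15, 13:45–19:00.
Beatriz free within 08:30–19:00: 09:15–09:30, 10:45–12:00, 15:00–19:00.
Liang free within 08:30–19:00: 10:45–11:00, 12:15–12:45, 13:30–16:15, 17:15–19:00.
Kira ∩ Yolanda: 08:30–09:45, 11:15–12:15, 13:45–15:15, 15:30–16:15, 17:15–19:00.
Kira ∩ Yolanda ∩ Beatriz: 09:15–09:30, 11:15–12:00, 15:00–15:15, 15:30–16:15, 17:15–19:00.
Kira ∩ Yolanda ∩ Beatriz ∩ Liang: 15:00–15:15, 15:30–16:15, 17:15–19:00.
Windows ≥ 60 min: 17:15–19:00.
Latest start in the last window 17:15–19:00 is 19:00 − 60 min = 18:00.

18:00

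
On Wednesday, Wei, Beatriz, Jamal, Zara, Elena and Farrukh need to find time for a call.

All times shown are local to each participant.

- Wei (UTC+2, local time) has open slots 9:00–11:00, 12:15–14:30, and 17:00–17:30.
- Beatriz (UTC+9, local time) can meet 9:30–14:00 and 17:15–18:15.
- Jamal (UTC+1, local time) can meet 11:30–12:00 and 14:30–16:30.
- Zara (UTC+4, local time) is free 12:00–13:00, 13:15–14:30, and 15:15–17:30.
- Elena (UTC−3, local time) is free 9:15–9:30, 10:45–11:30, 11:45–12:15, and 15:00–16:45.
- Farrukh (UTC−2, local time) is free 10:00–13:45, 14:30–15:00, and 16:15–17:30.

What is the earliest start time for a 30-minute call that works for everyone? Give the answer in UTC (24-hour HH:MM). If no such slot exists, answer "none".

Wei → UTC: 07:00–09:00, 10:15–12:30, 15:00–15:30.
Beatriz → UTC: 00:30–05:00, 08:15–09:15.
Jamal → UTC: 10:30–11:00, 13:30–15:30.
Zara → UTC: 08:00–09:00, 09:15–10:30, 11:15–13:30.
Elena → UTC: 12:15–12:30, 13:45–14:30, 14:45–15:15, 18:00–19:45.
Farrukh → UTC: 12:00–15:45, 16:30–17:00, 18:15–19:30.
Wei ∩ Beatriz: 08:15–09:00.
Wei ∩ Beatriz ∩ Jamal: (none).
Wei ∩ Beatriz ∩ Jamal ∩ Zara: (none).
Wei ∩ Beatriz ∩ Jamal ∩ Zara ∩ Elena: (none).
Wei ∩ Beatriz ∩ Jamal ∩ Zara ∩ Elena ∩ Farrukh: (none).
Windows ≥ 30 min: (none).

none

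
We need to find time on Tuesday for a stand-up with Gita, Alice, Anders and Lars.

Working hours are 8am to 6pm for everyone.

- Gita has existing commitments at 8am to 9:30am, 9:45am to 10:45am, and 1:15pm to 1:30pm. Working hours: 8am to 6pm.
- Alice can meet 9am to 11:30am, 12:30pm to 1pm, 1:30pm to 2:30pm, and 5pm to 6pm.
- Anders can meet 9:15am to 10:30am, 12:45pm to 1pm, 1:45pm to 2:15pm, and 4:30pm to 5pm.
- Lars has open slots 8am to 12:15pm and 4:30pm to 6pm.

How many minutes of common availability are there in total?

15 minutes

Gita free within 08:00–18:00: 09:30–09:45, 10:45–13:15, 13:30–18:00.
Gita ∩ Alice: 09:30–09:45, 10:45–11:30, 12:30–13:00, 13:30–14:30, 17:00–18:00.
Gita ∩ Alice ∩ Anders: 09:30–09:45, 12:45–13:00, 13:45–14:15.
Gita ∩ Alice ∩ Anders ∩ Lars: 09:30–09:45.
Total common minutes: 15.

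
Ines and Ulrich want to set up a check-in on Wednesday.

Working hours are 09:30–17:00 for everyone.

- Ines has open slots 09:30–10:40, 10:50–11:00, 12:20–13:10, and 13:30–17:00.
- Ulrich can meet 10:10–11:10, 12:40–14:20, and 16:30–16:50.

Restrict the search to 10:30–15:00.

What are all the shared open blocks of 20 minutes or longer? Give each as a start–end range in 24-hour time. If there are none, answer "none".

12:40–13:10, 13:30–14:20

Ines ∩ Ulrich: 10:10–10:40, 10:50–11:00, 12:40–13:10, 13:30–14:20, 16:30–16:50.
Restricted to 10:30–15:00: 10:30–10:40, 10:50–11:00, 12:40–13:10, 13:30–14:20.
Windows ≥ 20 min: 12:40–13:10, 13:30–14:20.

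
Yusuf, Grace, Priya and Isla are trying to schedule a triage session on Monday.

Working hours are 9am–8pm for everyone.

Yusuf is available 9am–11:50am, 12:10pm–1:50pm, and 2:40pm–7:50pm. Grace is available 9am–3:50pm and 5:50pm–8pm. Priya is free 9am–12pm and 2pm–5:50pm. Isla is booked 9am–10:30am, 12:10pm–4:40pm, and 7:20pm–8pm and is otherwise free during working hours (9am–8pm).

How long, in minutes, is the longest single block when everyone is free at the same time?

Isla free within 09:00–20:00: 10:30–12:10, 16:40–19:20.
Yusuf ∩ Grace: 09:00–11:50, 12:10–13:50, 14:40–15:50, 17:50–19:50.
Yusuf ∩ Grace ∩ Priya: 09:00–11:50, 14:40–15:50.
Yusuf ∩ Grace ∩ Priya ∩ Isla: 10:30–11:50.
Single common window of 80 minutes.

80 minutes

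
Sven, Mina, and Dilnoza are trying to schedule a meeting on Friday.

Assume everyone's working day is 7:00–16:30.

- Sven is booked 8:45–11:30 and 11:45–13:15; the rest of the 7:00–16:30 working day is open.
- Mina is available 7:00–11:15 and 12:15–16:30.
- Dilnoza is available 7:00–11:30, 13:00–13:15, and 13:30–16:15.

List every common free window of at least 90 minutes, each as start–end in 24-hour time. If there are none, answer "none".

Sven free within 07:00–16:30: 07:00–08:45, 11:30–11:45, 13:15–16:30.
Sven ∩ Mina: 07:00–08:45, 13:15–16:30.
Sven ∩ Mina ∩ Dilnoza: 07:00–08:45, 13:30–16:15.
Windows ≥ 90 min: 07:00–08:45, 13:30–16:15.

07:00–08:45, 13:30–16:15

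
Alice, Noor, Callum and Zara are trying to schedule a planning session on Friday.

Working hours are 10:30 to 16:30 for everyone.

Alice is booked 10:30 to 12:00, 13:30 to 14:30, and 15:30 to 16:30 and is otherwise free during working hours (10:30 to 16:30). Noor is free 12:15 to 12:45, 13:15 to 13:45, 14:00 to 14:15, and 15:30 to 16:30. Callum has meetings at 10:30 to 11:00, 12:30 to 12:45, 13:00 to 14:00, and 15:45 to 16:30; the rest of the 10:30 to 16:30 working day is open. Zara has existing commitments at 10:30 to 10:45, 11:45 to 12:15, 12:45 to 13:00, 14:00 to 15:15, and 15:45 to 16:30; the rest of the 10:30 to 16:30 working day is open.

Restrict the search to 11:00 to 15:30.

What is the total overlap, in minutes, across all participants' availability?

15 minutes

Alice free within 10:30–16:30: 12:00–13:30, 14:30–15:30.
Callum free within 10:30–16:30: 11:00–12:30, 12:45–13:00, 14:00–15:45.
Zara free within 10:30–16:30: 10:45–11:45, 12:15–12:45, 13:00–14:00, 15:15–15:45.
Alice ∩ Noor: 12:15–12:45, 13:15–13:30.
Alice ∩ Noor ∩ Callum: 12:15–12:30.
Alice ∩ Noor ∩ Callum ∩ Zara: 12:15–12:30.
Restricted to 11:00–15:30: 12:15–12:30.
Total common minutes: 15.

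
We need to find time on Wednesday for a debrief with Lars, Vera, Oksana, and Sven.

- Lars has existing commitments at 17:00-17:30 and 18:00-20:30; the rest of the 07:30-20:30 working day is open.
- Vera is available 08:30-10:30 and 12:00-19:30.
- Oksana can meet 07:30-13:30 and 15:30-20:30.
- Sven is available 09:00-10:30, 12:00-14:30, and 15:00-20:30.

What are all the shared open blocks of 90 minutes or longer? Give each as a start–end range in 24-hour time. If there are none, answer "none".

09:00–10:30, 12:00–13:30, 15:30–17:00

Lars free within 07:30–20:30: 07:30–17:00, 17:30–18:00.
Lars ∩ Vera: 08:30–10:30, 12:00–17:00, 17:30–18:00.
Lars ∩ Vera ∩ Oksana: 08:30–10:30, 12:00–13:30, 15:30–17:00, 17:30–18:00.
Lars ∩ Vera ∩ Oksana ∩ Sven: 09:00–10:30, 12:00–13:30, 15:30–17:00, 17:30–18:00.
Windows ≥ 90 min: 09:00–10:30, 12:00–13:30, 15:30–17:00.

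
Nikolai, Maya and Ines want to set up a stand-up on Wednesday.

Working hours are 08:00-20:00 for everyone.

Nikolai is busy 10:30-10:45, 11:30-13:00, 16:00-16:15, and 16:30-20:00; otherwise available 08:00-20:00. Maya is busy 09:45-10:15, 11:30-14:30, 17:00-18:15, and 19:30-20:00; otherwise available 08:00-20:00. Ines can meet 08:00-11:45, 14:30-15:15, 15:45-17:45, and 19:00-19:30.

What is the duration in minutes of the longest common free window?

105 minutes

Nikolai free within 08:00–20:00: 08:00–10:30, 10:45–11:30, 13:00–16:00, 16:15–16:30.
Maya free within 08:00–20:00: 08:00–09:45, 10:15–11:30, 14:30–17:00, 18:15–19:30.
Nikolai ∩ Maya: 08:00–09:45, 10:15–10:30, 10:45–11:30, 14:30–16:00, 16:15–16:30.
Nikolai ∩ Maya ∩ Ines: 08:00–09:45, 10:15–10:30, 10:45–11:30, 14:30–15:15, 15:45–16:00, 16:15–16:30.
Common window lengths: 105, 15, 45, 45, 15, 15 min; longest is 105.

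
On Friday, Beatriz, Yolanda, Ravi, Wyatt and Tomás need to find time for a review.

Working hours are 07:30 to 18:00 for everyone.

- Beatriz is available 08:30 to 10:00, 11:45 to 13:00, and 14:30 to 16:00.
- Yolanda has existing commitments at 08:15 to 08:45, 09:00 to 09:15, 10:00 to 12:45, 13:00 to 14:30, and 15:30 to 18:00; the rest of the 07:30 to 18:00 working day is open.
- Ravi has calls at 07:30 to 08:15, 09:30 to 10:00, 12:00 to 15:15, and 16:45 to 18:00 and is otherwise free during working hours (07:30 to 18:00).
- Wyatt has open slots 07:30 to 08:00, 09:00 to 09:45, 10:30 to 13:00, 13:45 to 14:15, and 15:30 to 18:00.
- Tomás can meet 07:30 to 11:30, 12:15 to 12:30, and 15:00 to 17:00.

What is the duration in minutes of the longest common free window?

Yolanda free within 07:30–18:00: 07:30–08:15, 08:45–09:00, 09:15–10:00, 12:45–13:00, 14:30–15:30.
Ravi free within 07:30–18:00: 08:15–09:30, 10:00–12:00, 15:15–16:45.
Beatriz ∩ Yolanda: 08:45–09:00, 09:15–10:00, 12:45–13:00, 14:30–15:30.
Beatriz ∩ Yolanda ∩ Ravi: 08:45–09:00, 09:15–09:30, 15:15–15:30.
Beatriz ∩ Yolanda ∩ Ravi ∩ Wyatt: 09:15–09:30.
Beatriz ∩ Yolanda ∩ Ravi ∩ Wyatt ∩ Tomás: 09:15–09:30.
Single common window of 15 minutes.

15 minutes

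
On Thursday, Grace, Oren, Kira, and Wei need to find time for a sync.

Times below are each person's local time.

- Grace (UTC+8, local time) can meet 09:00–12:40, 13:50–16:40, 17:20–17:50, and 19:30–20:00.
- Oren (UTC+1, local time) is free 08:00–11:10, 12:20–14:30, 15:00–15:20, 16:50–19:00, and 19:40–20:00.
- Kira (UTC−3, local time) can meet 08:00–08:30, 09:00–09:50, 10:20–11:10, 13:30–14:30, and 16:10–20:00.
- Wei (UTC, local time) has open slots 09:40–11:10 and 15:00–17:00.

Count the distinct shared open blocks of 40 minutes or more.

0

Grace → UTC: 01:00–04:40, 05:50–08:40, 09:20–09:50, 11:30–12:00.
Oren → UTC: 07:00–10:10, 11:20–13:30, 14:00–14:20, 15:50–18:00, 18:40–19:00.
Kira → UTC: 11:00–11:30, 12:00–12:50, 13:20–14:10, 16:30–17:30, 19:10–23:00.
Wei → UTC: 09:40–11:10, 15:00–17:00.
Grace ∩ Oren: 07:00–08:40, 09:20–09:50, 11:30–12:00.
Grace ∩ Oren ∩ Kira: (none).
Grace ∩ Oren ∩ Kira ∩ Wei: (none).
Windows ≥ 40 min: (none).
That's 0 windows.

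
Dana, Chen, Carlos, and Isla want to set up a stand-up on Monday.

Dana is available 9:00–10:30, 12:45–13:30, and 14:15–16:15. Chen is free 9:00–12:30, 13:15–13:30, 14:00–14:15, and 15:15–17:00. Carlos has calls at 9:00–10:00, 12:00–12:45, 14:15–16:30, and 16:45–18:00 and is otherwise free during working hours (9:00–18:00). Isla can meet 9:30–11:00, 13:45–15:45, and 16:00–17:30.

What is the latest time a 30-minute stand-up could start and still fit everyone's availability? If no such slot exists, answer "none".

Carlos free within 09:00–18:00: 10:00–12:00, 12:45–14:15, 16:30–16:45.
Dana ∩ Chen: 09:00–10:30, 13:15–13:30, 15:15–16:15.
Dana ∩ Chen ∩ Carlos: 10:00–10:30, 13:15–13:30.
Dana ∩ Chen ∩ Carlos ∩ Isla: 10:00–10:30.
Windows ≥ 30 min: 10:00–10:30.
Latest start in the last window 10:00–10:30 is 10:30 − 30 min = 10:00.

10:00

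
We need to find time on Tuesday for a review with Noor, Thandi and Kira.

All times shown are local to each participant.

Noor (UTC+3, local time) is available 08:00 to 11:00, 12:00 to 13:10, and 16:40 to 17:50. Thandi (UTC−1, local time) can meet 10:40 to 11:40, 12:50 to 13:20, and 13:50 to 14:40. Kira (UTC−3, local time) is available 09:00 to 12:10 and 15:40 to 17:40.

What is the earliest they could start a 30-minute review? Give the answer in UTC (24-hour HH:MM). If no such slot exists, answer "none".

Noor → UTC: 05:00–08:00, 09:00–10:10, 13:40–14:50.
Thandi → UTC: 11:40–12:40, 13:50–14:20, 14:50–15:40.
Kira → UTC: 12:00–15:10, 18:40–20:40.
Noor ∩ Thandi: 13:50–14:20.
Noor ∩ Thandi ∩ Kira: 13:50–14:20.
Windows ≥ 30 min: 13:50–14:20.
Earliest such window starts at 13:50.

13:50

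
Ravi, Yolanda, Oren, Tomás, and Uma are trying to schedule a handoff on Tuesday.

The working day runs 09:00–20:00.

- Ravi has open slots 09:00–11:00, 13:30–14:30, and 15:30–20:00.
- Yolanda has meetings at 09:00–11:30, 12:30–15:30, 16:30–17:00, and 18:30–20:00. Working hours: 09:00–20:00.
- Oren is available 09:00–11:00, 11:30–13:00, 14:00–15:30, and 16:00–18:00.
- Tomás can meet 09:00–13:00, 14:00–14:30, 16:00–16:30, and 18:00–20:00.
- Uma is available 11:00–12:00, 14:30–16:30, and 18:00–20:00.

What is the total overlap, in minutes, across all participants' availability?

Yolanda free within 09:00–20:00: 11:30–12:30, 15:30–16:30, 17:00–18:30.
Ravi ∩ Yolanda: 15:30–16:30, 17:00–18:30.
Ravi ∩ Yolanda ∩ Oren: 16:00–16:30, 17:00–18:00.
Ravi ∩ Yolanda ∩ Oren ∩ Tomás: 16:00–16:30.
Ravi ∩ Yolanda ∩ Oren ∩ Tomás ∩ Uma: 16:00–16:30.
Total common minutes: 30.

30 minutes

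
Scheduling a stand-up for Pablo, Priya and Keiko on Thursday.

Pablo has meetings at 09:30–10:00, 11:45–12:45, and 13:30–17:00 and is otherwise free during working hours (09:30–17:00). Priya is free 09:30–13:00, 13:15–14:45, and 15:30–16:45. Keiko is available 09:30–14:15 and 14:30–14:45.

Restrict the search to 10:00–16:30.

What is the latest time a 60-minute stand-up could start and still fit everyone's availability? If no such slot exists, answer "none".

Pablo free within 09:30–17:00: 10:00–11:45, 12:45–13:30.
Pablo ∩ Priya: 10:00–11:45, 12:45–13:00, 13:15–13:30.
Pablo ∩ Priya ∩ Keiko: 10:00–11:45, 12:45–13:00, 13:15–13:30.
Restricted to 10:00–16:30: 10:00–11:45, 12:45–13:00, 13:15–13:30.
Windows ≥ 60 min: 10:00–11:45.
Latest start in the last window 10:00–11:45 is 11:45 − 60 min = 10:45.

10:45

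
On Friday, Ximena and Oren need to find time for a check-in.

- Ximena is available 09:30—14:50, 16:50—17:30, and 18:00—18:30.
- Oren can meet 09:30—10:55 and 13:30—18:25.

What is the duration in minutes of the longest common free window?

85 minutes

Ximena ∩ Oren: 09:30–10:55, 13:30–14:50, 16:50–17:30, 18:00–18:25.
Common window lengths: 85, 80, 40, 25 min; longest is 85.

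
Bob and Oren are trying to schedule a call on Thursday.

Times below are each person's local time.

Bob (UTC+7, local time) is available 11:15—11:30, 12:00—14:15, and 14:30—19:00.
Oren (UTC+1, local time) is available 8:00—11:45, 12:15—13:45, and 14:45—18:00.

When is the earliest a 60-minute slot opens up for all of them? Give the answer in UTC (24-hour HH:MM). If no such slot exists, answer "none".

07:30

Bob → UTC: 04:15–04:30, 05:00–07:15, 07:30–12:00.
Oren → UTC: 07:00–10:45, 11:15–12:45, 13:45–17:00.
Bob ∩ Oren: 07:00–07:15, 07:30–10:45, 11:15–12:00.
Windows ≥ 60 min: 07:30–10:45.
Earliest such window starts at 07:30.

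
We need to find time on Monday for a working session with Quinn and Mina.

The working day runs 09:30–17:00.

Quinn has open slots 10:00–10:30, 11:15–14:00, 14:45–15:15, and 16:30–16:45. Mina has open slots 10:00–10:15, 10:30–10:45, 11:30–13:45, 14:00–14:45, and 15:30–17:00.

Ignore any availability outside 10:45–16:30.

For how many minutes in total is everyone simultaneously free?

135 minutes

Quinn ∩ Mina: 10:00–10:15, 11:30–13:45, 16:30–16:45.
Restricted to 10:45–16:30: 11:30–13:45.
Total common minutes: 135.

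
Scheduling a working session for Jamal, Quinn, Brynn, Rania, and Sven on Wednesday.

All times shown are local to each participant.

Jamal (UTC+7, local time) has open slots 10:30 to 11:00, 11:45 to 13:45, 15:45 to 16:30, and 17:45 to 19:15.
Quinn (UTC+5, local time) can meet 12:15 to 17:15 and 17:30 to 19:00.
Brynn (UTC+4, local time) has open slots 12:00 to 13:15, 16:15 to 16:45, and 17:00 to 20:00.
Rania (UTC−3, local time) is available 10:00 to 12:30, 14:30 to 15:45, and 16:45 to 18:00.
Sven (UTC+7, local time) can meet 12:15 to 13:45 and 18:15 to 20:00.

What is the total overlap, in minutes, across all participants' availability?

0 minutes

Jamal → UTC: 03:30–04:00, 04:45–06:45, 08:45–09:30, 10:45–12:15.
Quinn → UTC: 07:15–12:15, 12:30–14:00.
Brynn → UTC: 08:00–09:15, 12:15–12:45, 13:00–16:00.
Rania → UTC: 13:00–15:30, 17:30–18:45, 19:45–21:00.
Sven → UTC: 05:15–06:45, 11:15–13:00.
Jamal ∩ Quinn: 08:45–09:30, 10:45–12:15.
Jamal ∩ Quinn ∩ Brynn: 08:45–09:15.
Jamal ∩ Quinn ∩ Brynn ∩ Rania: (none).
Jamal ∩ Quinn ∩ Brynn ∩ Rania ∩ Sven: (none).
Total common minutes: 0.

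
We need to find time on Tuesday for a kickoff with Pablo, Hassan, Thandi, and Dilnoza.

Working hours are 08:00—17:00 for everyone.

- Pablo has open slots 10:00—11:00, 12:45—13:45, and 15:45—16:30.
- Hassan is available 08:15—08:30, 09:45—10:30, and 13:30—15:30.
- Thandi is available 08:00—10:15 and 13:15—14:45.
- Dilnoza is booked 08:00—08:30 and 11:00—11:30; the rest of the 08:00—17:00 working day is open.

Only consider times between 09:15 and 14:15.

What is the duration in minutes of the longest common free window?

Dilnoza free within 08:00–17:00: 08:30–11:00, 11:30–17:00.
Pablo ∩ Hassan: 10:00–10:30, 13:30–13:45.
Pablo ∩ Hassan ∩ Thandi: 10:00–10:15, 13:30–13:45.
Pablo ∩ Hassan ∩ Thandi ∩ Dilnoza: 10:00–10:15, 13:30–13:45.
Restricted to 09:15–14:15: 10:00–10:15, 13:30–13:45.
Common window lengths: 15, 15 min; longest is 15.

15 minutes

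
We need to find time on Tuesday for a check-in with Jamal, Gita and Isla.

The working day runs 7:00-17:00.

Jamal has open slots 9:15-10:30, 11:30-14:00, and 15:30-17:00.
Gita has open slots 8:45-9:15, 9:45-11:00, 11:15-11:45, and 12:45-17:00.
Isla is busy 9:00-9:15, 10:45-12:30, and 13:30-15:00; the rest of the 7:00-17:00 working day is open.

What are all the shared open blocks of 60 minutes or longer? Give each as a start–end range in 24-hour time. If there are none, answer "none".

15:30–17:00

Isla free within 07:00–17:00: 07:00–09:00, 09:15–10:45, 12:30–13:30, 15:00–17:00.
Jamal ∩ Gita: 09:45–10:30, 11:30–11:45, 12:45–14:00, 15:30–17:00.
Jamal ∩ Gita ∩ Isla: 09:45–10:30, 12:45–13:30, 15:30–17:00.
Windows ≥ 60 min: 15:30–17:00.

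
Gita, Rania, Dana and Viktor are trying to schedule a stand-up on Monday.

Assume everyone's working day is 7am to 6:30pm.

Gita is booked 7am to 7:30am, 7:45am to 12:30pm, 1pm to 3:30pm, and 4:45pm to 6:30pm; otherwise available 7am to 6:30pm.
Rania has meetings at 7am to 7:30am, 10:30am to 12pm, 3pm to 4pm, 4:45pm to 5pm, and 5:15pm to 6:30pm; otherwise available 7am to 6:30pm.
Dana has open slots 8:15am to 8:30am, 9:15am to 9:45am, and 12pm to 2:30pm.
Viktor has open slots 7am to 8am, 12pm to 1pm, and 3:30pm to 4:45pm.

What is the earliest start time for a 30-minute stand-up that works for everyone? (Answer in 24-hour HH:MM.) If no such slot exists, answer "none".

Gita free within 07:00–18:30: 07:30–07:45, 12:30–13:00, 15:30–16:45.
Rania free within 07:00–18:30: 07:30–10:30, 12:00–15:00, 16:00–16:45, 17:00–17:15.
Gita ∩ Rania: 07:30–07:45, 12:30–13:00, 16:00–16:45.
Gita ∩ Rania ∩ Dana: 12:30–13:00.
Gita ∩ Rania ∩ Dana ∩ Viktor: 12:30–13:00.
Windows ≥ 30 min: 12:30–13:00.
Earliest such window starts at 12:30.

12:30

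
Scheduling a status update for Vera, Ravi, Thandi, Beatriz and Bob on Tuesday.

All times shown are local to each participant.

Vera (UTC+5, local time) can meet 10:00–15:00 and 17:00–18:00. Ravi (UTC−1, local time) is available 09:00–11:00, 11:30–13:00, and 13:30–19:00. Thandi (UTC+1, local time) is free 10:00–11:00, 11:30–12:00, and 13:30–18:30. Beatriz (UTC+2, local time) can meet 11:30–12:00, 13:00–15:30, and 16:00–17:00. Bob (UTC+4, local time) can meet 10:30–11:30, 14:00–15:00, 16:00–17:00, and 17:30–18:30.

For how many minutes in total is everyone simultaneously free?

Vera → UTC: 05:00–10:00, 12:00–13:00.
Ravi → UTC: 10:00–12:00, 12:30–14:00, 14:30–20:00.
Thandi → UTC: 09:00–10:00, 10:30–11:00, 12:30–17:30.
Beatriz → UTC: 09:30–10:00, 11:00–13:30, 14:00–15:00.
Bob → UTC: 06:30–07:30, 10:00–11:00, 12:00–13:00, 13:30–14:30.
Vera ∩ Ravi: 12:30–13:00.
Vera ∩ Ravi ∩ Thandi: 12:30–13:00.
Vera ∩ Ravi ∩ Thandi ∩ Beatriz: 12:30–13:00.
Vera ∩ Ravi ∩ Thandi ∩ Beatriz ∩ Bob: 12:30–13:00.
Total common minutes: 30.

30 minutes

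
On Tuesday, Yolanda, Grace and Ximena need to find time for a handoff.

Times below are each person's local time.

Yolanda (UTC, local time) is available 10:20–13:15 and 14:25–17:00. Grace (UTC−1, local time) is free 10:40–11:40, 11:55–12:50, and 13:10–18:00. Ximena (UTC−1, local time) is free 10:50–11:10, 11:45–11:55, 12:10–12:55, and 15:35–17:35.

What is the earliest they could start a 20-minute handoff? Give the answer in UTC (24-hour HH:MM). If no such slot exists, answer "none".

11:50

Yolanda → UTC: 10:20–13:15, 14:25–17:00.
Grace → UTC: 11:40–12:40, 12:55–13:50, 14:10–19:00.
Ximena → UTC: 11:50–12:10, 12:45–12:55, 13:10–13:55, 16:35–18:35.
Yolanda ∩ Grace: 11:40–12:40, 12:55–13:15, 14:25–17:00.
Yolanda ∩ Grace ∩ Ximena: 11:50–12:10, 13:10–13:15, 16:35–17:00.
Windows ≥ 20 min: 11:50–12:10, 16:35–17:00.
Earliest such window starts at 11:50.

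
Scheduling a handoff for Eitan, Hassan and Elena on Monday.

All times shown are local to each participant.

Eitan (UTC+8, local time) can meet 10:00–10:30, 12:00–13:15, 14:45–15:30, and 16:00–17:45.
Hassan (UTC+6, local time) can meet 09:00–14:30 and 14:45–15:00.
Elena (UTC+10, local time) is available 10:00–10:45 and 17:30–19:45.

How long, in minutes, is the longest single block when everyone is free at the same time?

30 minutes

Eitan → UTC: 02:00–02:30, 04:00–05:15, 06:45–07:30, 08:00–09:45.
Hassan → UTC: 03:00–08:30, 08:45–09:00.
Elena → UTC: 00:00–00:45, 07:30–09:45.
Eitan ∩ Hassan: 04:00–05:15, 06:45–07:30, 08:00–08:30, 08:45–09:00.
Eitan ∩ Hassan ∩ Elena: 08:00–08:30, 08:45–09:00.
Common window lengths: 30, 15 min; longest is 30.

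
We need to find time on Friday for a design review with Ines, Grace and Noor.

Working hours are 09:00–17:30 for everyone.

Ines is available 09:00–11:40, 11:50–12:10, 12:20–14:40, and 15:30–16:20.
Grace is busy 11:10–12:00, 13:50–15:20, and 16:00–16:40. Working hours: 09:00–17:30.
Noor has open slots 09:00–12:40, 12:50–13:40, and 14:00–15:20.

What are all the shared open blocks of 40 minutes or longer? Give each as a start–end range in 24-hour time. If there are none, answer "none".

Grace free within 09:00–17:30: 09:00–11:10, 12:00–13:50, 15:20–16:00, 16:40–17:30.
Ines ∩ Grace: 09:00–11:10, 12:00–12:10, 12:20–13:50, 15:30–16:00.
Ines ∩ Grace ∩ Noor: 09:00–11:10, 12:00–12:10, 12:20–12:40, 12:50–13:40.
Windows ≥ 40 min: 09:00–11:10, 12:50–13:40.

09:00–11:10, 12:50–13:40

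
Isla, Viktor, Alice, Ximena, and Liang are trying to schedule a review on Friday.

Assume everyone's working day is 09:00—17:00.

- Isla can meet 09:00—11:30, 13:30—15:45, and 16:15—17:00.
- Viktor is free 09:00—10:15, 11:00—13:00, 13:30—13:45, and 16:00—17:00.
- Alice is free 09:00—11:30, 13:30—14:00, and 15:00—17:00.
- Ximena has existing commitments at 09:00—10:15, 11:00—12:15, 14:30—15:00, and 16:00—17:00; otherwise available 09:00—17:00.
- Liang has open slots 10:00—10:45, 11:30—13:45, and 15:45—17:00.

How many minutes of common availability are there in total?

Ximena free within 09:00–17:00: 10:15–11:00, 12:15–14:30, 15:00–16:00.
Isla ∩ Viktor: 09:00–10:15, 11:00–11:30, 13:30–13:45, 16:15–17:00.
Isla ∩ Viktor ∩ Alice: 09:00–10:15, 11:00–11:30, 13:30–13:45, 16:15–17:00.
Isla ∩ Viktor ∩ Alice ∩ Ximena: 13:30–13:45.
Isla ∩ Viktor ∩ Alice ∩ Ximena ∩ Liang: 13:30–13:45.
Total common minutes: 15.

15 minutes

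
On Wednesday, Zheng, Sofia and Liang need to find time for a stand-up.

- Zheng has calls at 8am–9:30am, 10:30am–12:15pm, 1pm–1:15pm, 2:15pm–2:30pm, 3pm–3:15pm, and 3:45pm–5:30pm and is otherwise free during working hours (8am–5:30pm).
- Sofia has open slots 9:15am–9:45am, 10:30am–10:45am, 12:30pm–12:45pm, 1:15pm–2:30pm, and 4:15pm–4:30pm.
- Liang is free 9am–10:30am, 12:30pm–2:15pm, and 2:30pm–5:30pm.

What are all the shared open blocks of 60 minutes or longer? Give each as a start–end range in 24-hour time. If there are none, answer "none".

Zheng free within 08:00–17:30: 09:30–10:30, 12:15–13:00, 13:15–14:15, 14:30–15:00, 15:15–15:45.
Zheng ∩ Sofia: 09:30–09:45, 12:30–12:45, 13:15–14:15.
Zheng ∩ Sofia ∩ Liang: 09:30–09:45, 12:30–12:45, 13:15–14:15.
Windows ≥ 60 min: 13:15–14:15.

13:15–14:15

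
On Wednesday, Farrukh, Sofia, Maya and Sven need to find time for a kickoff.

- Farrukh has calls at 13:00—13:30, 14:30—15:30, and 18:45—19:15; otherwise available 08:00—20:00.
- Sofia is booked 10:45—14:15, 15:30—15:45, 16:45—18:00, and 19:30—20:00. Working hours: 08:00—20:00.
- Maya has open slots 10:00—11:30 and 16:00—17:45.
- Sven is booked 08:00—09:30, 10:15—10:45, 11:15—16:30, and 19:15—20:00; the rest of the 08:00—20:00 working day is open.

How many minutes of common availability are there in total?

30 minutes

Farrukh free within 08:00–20:00: 08:00–13:00, 13:30–14:30, 15:30–18:45, 19:15–20:00.
Sofia free within 08:00–20:00: 08:00–10:45, 14:15–15:30, 15:45–16:45, 18:00–19:30.
Sven free within 08:00–20:00: 09:30–10:15, 10:45–11:15, 16:30–19:15.
Farrukh ∩ Sofia: 08:00–10:45, 14:15–14:30, 15:45–16:45, 18:00–18:45, 19:15–19:30.
Farrukh ∩ Sofia ∩ Maya: 10:00–10:45, 16:00–16:45.
Farrukh ∩ Sofia ∩ Maya ∩ Sven: 10:00–10:15, 16:30–16:45.
Total common minutes: 15 + 15 = 30.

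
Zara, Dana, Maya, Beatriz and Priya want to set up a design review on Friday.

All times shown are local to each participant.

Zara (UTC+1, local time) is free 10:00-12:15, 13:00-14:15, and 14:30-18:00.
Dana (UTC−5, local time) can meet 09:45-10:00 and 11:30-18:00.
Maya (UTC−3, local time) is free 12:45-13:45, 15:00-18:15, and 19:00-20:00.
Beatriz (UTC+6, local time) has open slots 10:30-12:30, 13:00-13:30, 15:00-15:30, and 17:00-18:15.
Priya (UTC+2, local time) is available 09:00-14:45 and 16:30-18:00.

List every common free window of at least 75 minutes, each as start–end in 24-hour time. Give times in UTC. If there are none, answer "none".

Zara → UTC: 09:00–11:15, 12:00–13:15, 13:30–17:00.
Dana → UTC: 14:45–15:00, 16:30–23:00.
Maya → UTC: 15:45–16:45, 18:00–21:15, 22:00–23:00.
Beatriz → UTC: 04:30–06:30, 07:00–07:30, 09:00–09:30, 11:00–12:15.
Priya → UTC: 07:00–12:45, 14:30–16:00.
Zara ∩ Dana: 14:45–15:00, 16:30–17:00.
Zara ∩ Dana ∩ Maya: 16:30–16:45.
Zara ∩ Dana ∩ Maya ∩ Beatriz: (none).
Zara ∩ Dana ∩ Maya ∩ Beatriz ∩ Priya: (none).
Windows ≥ 75 min: (none).

none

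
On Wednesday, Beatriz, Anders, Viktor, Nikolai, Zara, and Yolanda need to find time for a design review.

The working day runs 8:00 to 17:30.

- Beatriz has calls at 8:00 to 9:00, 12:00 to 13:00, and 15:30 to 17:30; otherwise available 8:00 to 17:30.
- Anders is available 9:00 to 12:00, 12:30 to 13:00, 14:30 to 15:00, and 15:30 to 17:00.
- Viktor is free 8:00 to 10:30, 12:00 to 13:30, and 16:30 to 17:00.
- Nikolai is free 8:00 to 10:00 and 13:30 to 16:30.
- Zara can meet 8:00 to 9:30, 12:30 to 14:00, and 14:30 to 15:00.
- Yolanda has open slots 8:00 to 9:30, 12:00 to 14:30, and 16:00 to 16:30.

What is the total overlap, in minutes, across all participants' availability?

Beatriz free within 08:00–17:30: 09:00–12:00, 13:00–15:30.
Beatriz ∩ Anders: 09:00–12:00, 14:30–15:00.
Beatriz ∩ Anders ∩ Viktor: 09:00–10:30.
Beatriz ∩ Anders ∩ Viktor ∩ Nikolai: 09:00–10:00.
Beatriz ∩ Anders ∩ Viktor ∩ Nikolai ∩ Zara: 09:00–09:30.
Beatriz ∩ Anders ∩ Viktor ∩ Nikolai ∩ Zara ∩ Yolanda: 09:00–09:30.
Total common minutes: 30.

30 minutes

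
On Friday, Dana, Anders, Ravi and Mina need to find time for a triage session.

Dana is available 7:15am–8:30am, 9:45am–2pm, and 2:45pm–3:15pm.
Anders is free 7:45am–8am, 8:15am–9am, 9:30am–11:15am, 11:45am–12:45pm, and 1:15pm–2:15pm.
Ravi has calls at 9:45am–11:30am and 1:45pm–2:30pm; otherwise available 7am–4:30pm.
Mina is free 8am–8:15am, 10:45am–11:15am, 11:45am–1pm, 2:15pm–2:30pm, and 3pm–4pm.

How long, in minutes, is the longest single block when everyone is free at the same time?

60 minutes

Ravi free within 07:00–16:30: 07:00–09:45, 11:30–13:45, 14:30–16:30.
Dana ∩ Anders: 07:45–08:00, 08:15–08:30, 09:45–11:15, 11:45–12:45, 13:15–14:00.
Dana ∩ Anders ∩ Ravi: 07:45–08:00, 08:15–08:30, 11:45–12:45, 13:15–13:45.
Dana ∩ Anders ∩ Ravi ∩ Mina: 11:45–12:45.
Single common window of 60 minutes.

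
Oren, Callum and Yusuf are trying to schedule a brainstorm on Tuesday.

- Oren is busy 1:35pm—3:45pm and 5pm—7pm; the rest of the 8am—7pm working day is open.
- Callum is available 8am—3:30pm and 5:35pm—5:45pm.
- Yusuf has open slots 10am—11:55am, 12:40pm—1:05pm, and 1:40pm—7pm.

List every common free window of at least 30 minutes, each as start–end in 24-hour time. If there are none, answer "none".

10:00–11:55

Oren free within 08:00–19:00: 08:00–13:35, 15:45–17:00.
Oren ∩ Callum: 08:00–13:35.
Oren ∩ Callum ∩ Yusuf: 10:00–11:55, 12:40–13:05.
Windows ≥ 30 min: 10:00–11:55.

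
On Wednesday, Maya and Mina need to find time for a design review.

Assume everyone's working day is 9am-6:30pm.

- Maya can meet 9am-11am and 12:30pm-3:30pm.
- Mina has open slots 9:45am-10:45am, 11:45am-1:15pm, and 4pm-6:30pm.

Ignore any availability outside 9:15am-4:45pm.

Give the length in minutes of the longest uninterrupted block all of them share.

Maya ∩ Mina: 09:45–10:45, 12:30–13:15.
Restricted to 09:15–16:45: 09:45–10:45, 12:30–13:15.
Common window lengths: 60, 45 min; longest is 60.

60 minutes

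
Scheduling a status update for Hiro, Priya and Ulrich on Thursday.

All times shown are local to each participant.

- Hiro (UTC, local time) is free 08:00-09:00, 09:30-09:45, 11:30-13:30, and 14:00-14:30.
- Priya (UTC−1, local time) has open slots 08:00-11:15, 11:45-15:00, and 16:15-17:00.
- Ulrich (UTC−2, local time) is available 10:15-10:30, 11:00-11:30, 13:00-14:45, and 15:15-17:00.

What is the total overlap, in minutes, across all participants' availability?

30 minutes

Hiro → UTC: 08:00–09:00, 09:30–09:45, 11:30–13:30, 14:00–14:30.
Priya → UTC: 09:00–12:15, 12:45–16:00, 17:15–18:00.
Ulrich → UTC: 12:15–12:30, 13:00–13:30, 15:00–16:45, 17:15–19:00.
Hiro ∩ Priya: 09:30–09:45, 11:30–12:15, 12:45–13:30, 14:00–14:30.
Hiro ∩ Priya ∩ Ulrich: 13:00–13:30.
Total common minutes: 30.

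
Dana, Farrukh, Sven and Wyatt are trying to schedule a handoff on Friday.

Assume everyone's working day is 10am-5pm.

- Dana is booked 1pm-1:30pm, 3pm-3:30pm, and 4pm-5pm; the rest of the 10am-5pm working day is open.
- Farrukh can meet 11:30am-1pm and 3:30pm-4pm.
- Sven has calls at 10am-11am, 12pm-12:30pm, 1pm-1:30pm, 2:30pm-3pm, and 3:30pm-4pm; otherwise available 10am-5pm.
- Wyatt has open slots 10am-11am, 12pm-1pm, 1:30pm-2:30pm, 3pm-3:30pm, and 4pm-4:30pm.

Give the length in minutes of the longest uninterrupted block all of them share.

30 minutes

Dana free within 10:00–17:00: 10:00–13:00, 13:30–15:00, 15:30–16:00.
Sven free within 10:00–17:00: 11:00–12:00, 12:30–13:00, 13:30–14:30, 15:00–15:30, 16:00–17:00.
Dana ∩ Farrukh: 11:30–13:00, 15:30–16:00.
Dana ∩ Farrukh ∩ Sven: 11:30–12:00, 12:30–13:00.
Dana ∩ Farrukh ∩ Sven ∩ Wyatt: 12:30–13:00.
Single common window of 30 minutes.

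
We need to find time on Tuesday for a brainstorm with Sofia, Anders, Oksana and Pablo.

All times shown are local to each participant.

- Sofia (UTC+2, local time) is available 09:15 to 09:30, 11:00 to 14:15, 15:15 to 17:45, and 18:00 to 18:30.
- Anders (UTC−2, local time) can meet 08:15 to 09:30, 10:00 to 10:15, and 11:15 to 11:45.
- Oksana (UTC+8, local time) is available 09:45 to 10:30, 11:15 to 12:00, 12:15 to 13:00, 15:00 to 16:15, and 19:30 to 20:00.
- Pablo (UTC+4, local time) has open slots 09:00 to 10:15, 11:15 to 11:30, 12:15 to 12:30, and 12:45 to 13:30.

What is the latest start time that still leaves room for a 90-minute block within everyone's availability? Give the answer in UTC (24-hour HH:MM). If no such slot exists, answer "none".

Sofia → UTC: 07:15–07:30, 09:00–12:15, 13:15–15:45, 16:00–16:30.
Anders → UTC: 10:15–11:30, 12:00–12:15, 13:15–13:45.
Oksana → UTC: 01:45–02:30, 03:15–04:00, 04:15–05:00, 07:00–08:15, 11:30–12:00.
Pablo → UTC: 05:00–06:15, 07:15–07:30, 08:15–08:30, 08:45–09:30.
Sofia ∩ Anders: 10:15–11:30, 12:00–12:15, 13:15–13:45.
Sofia ∩ Anders ∩ Oksana: (none).
Sofia ∩ Anders ∩ Oksana ∩ Pablo: (none).
Windows ≥ 90 min: (none).

none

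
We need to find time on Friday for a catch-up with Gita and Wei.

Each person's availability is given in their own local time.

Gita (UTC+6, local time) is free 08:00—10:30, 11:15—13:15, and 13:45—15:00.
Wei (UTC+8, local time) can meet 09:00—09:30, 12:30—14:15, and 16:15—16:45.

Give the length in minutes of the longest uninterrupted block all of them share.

Gita → UTC: 02:00–04:30, 05:15–07:15, 07:45–09:00.
Wei → UTC: 01:00–01:30, 04:30–06:15, 08:15–08:45.
Gita ∩ Wei: 05:15–06:15, 08:15–08:45.
Common window lengths: 60, 30 min; longest is 60.

60 minutes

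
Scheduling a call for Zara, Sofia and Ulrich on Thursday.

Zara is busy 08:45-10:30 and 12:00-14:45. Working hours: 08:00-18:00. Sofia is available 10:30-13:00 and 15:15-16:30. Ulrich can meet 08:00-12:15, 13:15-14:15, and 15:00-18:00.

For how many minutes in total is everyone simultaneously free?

Zara free within 08:00–18:00: 08:00–08:45, 10:30–12:00, 14:45–18:00.
Zara ∩ Sofia: 10:30–12:00, 15:15–16:30.
Zara ∩ Sofia ∩ Ulrich: 10:30–12:00, 15:15–16:30.
Total common minutes: 90 + 75 = 165.

165 minutes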